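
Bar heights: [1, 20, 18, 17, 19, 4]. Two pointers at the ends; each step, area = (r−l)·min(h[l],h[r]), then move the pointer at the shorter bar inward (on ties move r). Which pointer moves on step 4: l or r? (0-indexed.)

r

l=0 r=5: min(1,4)*5=5 best=5 *, l++
l=1 r=5: min(20,4)*4=16 best=16 *, r--
l=1 r=4: min(20,19)*3=57 best=57 *, r--
l=1 r=3: min(20,17)*2=34 best=57, r--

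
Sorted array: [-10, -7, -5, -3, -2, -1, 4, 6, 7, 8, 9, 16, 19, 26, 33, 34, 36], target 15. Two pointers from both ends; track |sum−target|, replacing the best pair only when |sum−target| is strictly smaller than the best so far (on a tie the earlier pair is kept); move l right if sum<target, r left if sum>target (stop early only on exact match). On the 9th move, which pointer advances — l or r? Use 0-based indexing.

l=0 r=16: -10+36=26 d=11 *, r--
l=0 r=15: -10+34=24 d=9 *, r--
l=0 r=14: -10+33=23 d=8 *, r--
l=0 r=13: -10+26=16 d=1 *, r--
l=0 r=12: -10+19=9 d=6, l++
l=1 r=12: -7+19=12 d=3, l++
l=2 r=12: -5+19=14 d=1, l++
l=3 r=12: -3+19=16 d=1, r--
l=3 r=11: -3+16=13 d=2, l++

l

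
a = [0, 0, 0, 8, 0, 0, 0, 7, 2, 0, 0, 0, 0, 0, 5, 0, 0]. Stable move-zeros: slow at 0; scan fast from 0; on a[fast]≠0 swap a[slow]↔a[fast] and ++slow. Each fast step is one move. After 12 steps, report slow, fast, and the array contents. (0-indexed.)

(s=0,f=0) a[fast]=0 → fast++
(s=0,f=1) a[fast]=0 → fast++
(s=0,f=2) a[fast]=0 → fast++
(s=0,f=3) a[fast]=8≠0 swap→a[0]=8 → slow++,fast++
(s=1,f=4) a[fast]=0 → fast++
(s=1,f=5) a[fast]=0 → fast++
(s=1,f=6) a[fast]=0 → fast++
(s=1,f=7) a[fast]=7≠0 swap→a[1]=7 → slow++,fast++
(s=2,f=8) a[fast]=2≠0 swap→a[2]=2 → slow++,fast++
(s=3,f=9) a[fast]=0 → fast++
(s=3,f=10) a[fast]=0 → fast++
(s=3,f=11) a[fast]=0 → fast++

slow=3, fast=12, a=[8, 7, 2, 0, 0, 0, 0, 0, 0, 0, 0, 0, 0, 0, 5, 0, 0]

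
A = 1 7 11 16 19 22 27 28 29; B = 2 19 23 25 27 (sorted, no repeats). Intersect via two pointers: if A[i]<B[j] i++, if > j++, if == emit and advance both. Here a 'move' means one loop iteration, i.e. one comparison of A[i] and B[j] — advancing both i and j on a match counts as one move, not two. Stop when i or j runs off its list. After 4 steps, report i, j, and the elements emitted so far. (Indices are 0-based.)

i=0 j=0: 1<2, i++
i=1 j=0: 7>2, j++
i=1 j=1: 7<19, i++
i=2 j=1: 11<19, i++

i=3, j=1, emitted=[]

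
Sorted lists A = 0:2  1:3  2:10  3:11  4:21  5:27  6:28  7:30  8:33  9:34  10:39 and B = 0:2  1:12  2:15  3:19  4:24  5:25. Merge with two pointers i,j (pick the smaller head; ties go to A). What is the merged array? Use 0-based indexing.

i=0 j=0: A[i]=2<=B[j]=2 take 2, i++
i=1 j=0: A[i]=3>B[j]=2 take 2, j++
i=1 j=1: A[i]=3<=B[j]=12 take 3, i++
i=2 j=1: A[i]=10<=B[j]=12 take 10, i++
i=3 j=1: A[i]=11<=B[j]=12 take 11, i++
i=4 j=1: A[i]=21>B[j]=12 take 12, j++
i=4 j=2: A[i]=21>B[j]=15 take 15, j++
i=4 j=3: A[i]=21>B[j]=19 take 19, j++
i=4 j=4: A[i]=21<=B[j]=24 take 21, i++
i=5 j=4: A[i]=27>B[j]=24 take 24, j++
i=5 j=5: A[i]=27>B[j]=25 take 25, j++
i=5 j=6: B done, take A[i]=27, i++
i=6 j=6: B done, take A[i]=28, i++
i=7 j=6: B done, take A[i]=30, i++
i=8 j=6: B done, take A[i]=33, i++
i=9 j=6: B done, take A[i]=34, i++
i=10 j=6: B done, take A[i]=39, i++

[2, 2, 3, 10, 11, 12, 15, 19, 21, 24, 25, 27, 28, 30, 33, 34, 39]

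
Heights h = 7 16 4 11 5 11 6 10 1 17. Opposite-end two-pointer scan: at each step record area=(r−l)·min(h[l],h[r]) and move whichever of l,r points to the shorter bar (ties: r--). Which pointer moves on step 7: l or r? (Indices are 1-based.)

l=1 r=10: min(7,17)*9=63 best=63 *, l++
l=2 r=10: min(16,17)*8=128 best=128 *, l++
l=3 r=10: min(4,17)*7=28 best=128, l++
l=4 r=10: min(11,17)*6=66 best=128, l++
l=5 r=10: min(5,17)*5=25 best=128, l++
l=6 r=10: min(11,17)*4=44 best=128, l++
l=7 r=10: min(6,17)*3=18 best=128, l++

l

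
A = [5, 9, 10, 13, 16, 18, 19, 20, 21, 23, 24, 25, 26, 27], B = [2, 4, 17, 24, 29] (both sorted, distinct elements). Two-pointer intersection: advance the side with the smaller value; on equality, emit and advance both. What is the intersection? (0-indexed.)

i=0 j=0: 5>2, j++
i=0 j=1: 5>4, j++
i=0 j=2: 5<17, i++
i=1 j=2: 9<17, i++
i=2 j=2: 10<17, i++
i=3 j=2: 13<17, i++
i=4 j=2: 16<17, i++
i=5 j=2: 18>17, j++
i=5 j=3: 18<24, i++
i=6 j=3: 19<24, i++
i=7 j=3: 20<24, i++
i=8 j=3: 21<24, i++
i=9 j=3: 23<24, i++
i=10 j=3: 24==24 emit, i++,j++
i=11 j=4: 25<29, i++
i=12 j=4: 26<29, i++
i=13 j=4: 27<29, i++

intersection = [24]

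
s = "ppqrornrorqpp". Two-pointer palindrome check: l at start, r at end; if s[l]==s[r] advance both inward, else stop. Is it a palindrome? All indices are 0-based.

palindrome

[0,12] 'p'=='p' → l++,r--
[1,11] 'p'=='p' → l++,r--
[2,10] 'q'=='q' → l++,r--
[3,9] 'r'=='r' → l++,r--
[4,8] 'o'=='o' → l++,r--
[5,7] 'r'=='r' → l++,r--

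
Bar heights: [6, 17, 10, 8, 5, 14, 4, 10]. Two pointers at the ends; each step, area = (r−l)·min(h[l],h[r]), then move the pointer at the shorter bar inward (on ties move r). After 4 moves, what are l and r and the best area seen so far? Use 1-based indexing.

[1,8] min(6,10)*7=42 best=42 * → l++
[2,8] min(17,10)*6=60 best=60 * → r--
[2,7] min(17,4)*5=20 best=60 → r--
[2,6] min(17,14)*4=56 best=60 → r--

l=2, r=5, best area=60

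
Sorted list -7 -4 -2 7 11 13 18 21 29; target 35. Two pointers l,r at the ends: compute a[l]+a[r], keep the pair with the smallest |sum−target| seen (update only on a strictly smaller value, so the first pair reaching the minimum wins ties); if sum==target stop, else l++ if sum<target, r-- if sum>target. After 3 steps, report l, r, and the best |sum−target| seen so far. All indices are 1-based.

l=4, r=9, best |Δ|=8

[1,9] -7+29=22 d=13 * → l++
[2,9] -4+29=25 d=10 * → l++
[3,9] -2+29=27 d=8 * → l++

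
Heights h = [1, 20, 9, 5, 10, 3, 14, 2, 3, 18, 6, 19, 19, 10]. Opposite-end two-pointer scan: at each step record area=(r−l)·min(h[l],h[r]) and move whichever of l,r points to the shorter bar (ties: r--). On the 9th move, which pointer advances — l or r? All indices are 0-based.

[0,13] min(1,10)*13=13 best=13 * → l++
[1,13] min(20,10)*12=120 best=120 * → r--
[1,12] min(20,19)*11=209 best=209 * → r--
[1,11] min(20,19)*10=190 best=209 → r--
[1,10] min(20,6)*9=54 best=209 → r--
[1,9] min(20,18)*8=144 best=209 → r--
[1,8] min(20,3)*7=21 best=209 → r--
[1,7] min(20,2)*6=12 best=209 → r--
[1,6] min(20,14)*5=70 best=209 → r--

r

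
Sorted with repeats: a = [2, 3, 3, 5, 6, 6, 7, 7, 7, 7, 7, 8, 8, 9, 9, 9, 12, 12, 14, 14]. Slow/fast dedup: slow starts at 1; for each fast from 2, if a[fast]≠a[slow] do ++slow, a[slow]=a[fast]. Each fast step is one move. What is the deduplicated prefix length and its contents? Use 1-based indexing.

length 9; prefix = [2, 3, 5, 6, 7, 8, 9, 12, 14]

slow=1 fast=2: a[fast]=3≠a[slow]=2 write a[2]=3, slow++,fast++
slow=2 fast=3: a[fast]=3=a[slow] dup, fast++
slow=2 fast=4: a[fast]=5≠a[slow]=3 write a[3]=5, slow++,fast++
slow=3 fast=5: a[fast]=6≠a[slow]=5 write a[4]=6, slow++,fast++
slow=4 fast=6: a[fast]=6=a[slow] dup, fast++
slow=4 fast=7: a[fast]=7≠a[slow]=6 write a[5]=7, slow++,fast++
slow=5 fast=8: a[fast]=7=a[slow] dup, fast++
slow=5 fast=9: a[fast]=7=a[slow] dup, fast++
slow=5 fast=10: a[fast]=7=a[slow] dup, fast++
slow=5 fast=11: a[fast]=7=a[slow] dup, fast++
slow=5 fast=12: a[fast]=8≠a[slow]=7 write a[6]=8, slow++,fast++
slow=6 fast=13: a[fast]=8=a[slow] dup, fast++
slow=6 fast=14: a[fast]=9≠a[slow]=8 write a[7]=9, slow++,fast++
slow=7 fast=15: a[fast]=9=a[slow] dup, fast++
slow=7 fast=16: a[fast]=9=a[slow] dup, fast++
slow=7 fast=17: a[fast]=12≠a[slow]=9 write a[8]=12, slow++,fast++
slow=8 fast=18: a[fast]=12=a[slow] dup, fast++
slow=8 fast=19: a[fast]=14≠a[slow]=12 write a[9]=14, slow++,fast++
slow=9 fast=20: a[fast]=14=a[slow] dup, fast++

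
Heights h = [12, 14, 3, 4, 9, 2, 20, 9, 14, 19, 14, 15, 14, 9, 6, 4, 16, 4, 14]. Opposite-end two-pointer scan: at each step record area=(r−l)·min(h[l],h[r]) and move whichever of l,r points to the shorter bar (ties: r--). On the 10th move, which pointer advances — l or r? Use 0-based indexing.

l=0 r=18: min(12,14)*18=216 best=216 *, l++
l=1 r=18: min(14,14)*17=238 best=238 *, r--
l=1 r=17: min(14,4)*16=64 best=238, r--
l=1 r=16: min(14,16)*15=210 best=238, l++
l=2 r=16: min(3,16)*14=42 best=238, l++
l=3 r=16: min(4,16)*13=52 best=238, l++
l=4 r=16: min(9,16)*12=108 best=238, l++
l=5 r=16: min(2,16)*11=22 best=238, l++
l=6 r=16: min(20,16)*10=160 best=238, r--
l=6 r=15: min(20,4)*9=36 best=238, r--

r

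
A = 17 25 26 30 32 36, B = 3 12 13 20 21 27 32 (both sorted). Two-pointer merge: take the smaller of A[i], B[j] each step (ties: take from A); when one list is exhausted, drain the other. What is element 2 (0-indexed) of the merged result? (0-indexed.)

merged[2] = 13

i=0 j=0: A[i]=17>B[j]=3 take 3, j++
i=0 j=1: A[i]=17>B[j]=12 take 12, j++
i=0 j=2: A[i]=17>B[j]=13 take 13, j++
i=0 j=3: A[i]=17<=B[j]=20 take 17, i++
i=1 j=3: A[i]=25>B[j]=20 take 20, j++
i=1 j=4: A[i]=25>B[j]=21 take 21, j++
i=1 j=5: A[i]=25<=B[j]=27 take 25, i++
i=2 j=5: A[i]=26<=B[j]=27 take 26, i++
i=3 j=5: A[i]=30>B[j]=27 take 27, j++
i=3 j=6: A[i]=30<=B[j]=32 take 30, i++
i=4 j=6: A[i]=32<=B[j]=32 take 32, i++
i=5 j=6: A[i]=36>B[j]=32 take 32, j++
i=5 j=7: B done, take A[i]=36, i++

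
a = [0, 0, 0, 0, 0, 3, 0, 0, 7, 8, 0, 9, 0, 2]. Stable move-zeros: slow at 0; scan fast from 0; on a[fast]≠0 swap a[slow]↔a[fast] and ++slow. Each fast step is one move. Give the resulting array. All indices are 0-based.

slow=0 fast=0: a[fast]=0, fast++
slow=0 fast=1: a[fast]=0, fast++
slow=0 fast=2: a[fast]=0, fast++
slow=0 fast=3: a[fast]=0, fast++
slow=0 fast=4: a[fast]=0, fast++
slow=0 fast=5: a[fast]=3≠0 swap→a[0]=3, slow++,fast++
slow=1 fast=6: a[fast]=0, fast++
slow=1 fast=7: a[fast]=0, fast++
slow=1 fast=8: a[fast]=7≠0 swap→a[1]=7, slow++,fast++
slow=2 fast=9: a[fast]=8≠0 swap→a[2]=8, slow++,fast++
slow=3 fast=10: a[fast]=0, fast++
slow=3 fast=11: a[fast]=9≠0 swap→a[3]=9, slow++,fast++
slow=4 fast=12: a[fast]=0, fast++
slow=4 fast=13: a[fast]=2≠0 swap→a[4]=2, slow++,fast++

[3, 7, 8, 9, 2, 0, 0, 0, 0, 0, 0, 0, 0, 0]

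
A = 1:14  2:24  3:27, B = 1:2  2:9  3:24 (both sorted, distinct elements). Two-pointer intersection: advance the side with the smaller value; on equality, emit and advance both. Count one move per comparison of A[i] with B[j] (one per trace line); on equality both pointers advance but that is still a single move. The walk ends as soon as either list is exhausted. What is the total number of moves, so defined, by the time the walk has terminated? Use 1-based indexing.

4 moves

[i=1,j=1] 14>2 → j++
[i=1,j=2] 14>9 → j++
[i=1,j=3] 14<24 → i++
[i=2,j=3] 24==24 emit → i++,j++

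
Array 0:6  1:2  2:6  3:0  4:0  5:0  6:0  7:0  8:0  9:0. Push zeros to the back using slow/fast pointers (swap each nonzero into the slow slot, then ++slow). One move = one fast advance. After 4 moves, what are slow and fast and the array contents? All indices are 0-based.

slow=3, fast=4, a=[6, 2, 6, 0, 0, 0, 0, 0, 0, 0]

(s=0,f=0) a[fast]=6≠0 swap→a[0]=6 → slow++,fast++
(s=1,f=1) a[fast]=2≠0 swap→a[1]=2 → slow++,fast++
(s=2,f=2) a[fast]=6≠0 swap→a[2]=6 → slow++,fast++
(s=3,f=3) a[fast]=0 → fast++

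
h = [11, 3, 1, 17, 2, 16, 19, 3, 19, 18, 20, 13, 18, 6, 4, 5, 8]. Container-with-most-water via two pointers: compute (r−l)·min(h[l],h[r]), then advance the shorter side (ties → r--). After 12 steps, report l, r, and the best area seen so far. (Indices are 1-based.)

l=7, r=11, best area=153

l=1 r=17: min(11,8)*16=128 best=128 *, r--
l=1 r=16: min(11,5)*15=75 best=128, r--
l=1 r=15: min(11,4)*14=56 best=128, r--
l=1 r=14: min(11,6)*13=78 best=128, r--
l=1 r=13: min(11,18)*12=132 best=132 *, l++
l=2 r=13: min(3,18)*11=33 best=132, l++
l=3 r=13: min(1,18)*10=10 best=132, l++
l=4 r=13: min(17,18)*9=153 best=153 *, l++
l=5 r=13: min(2,18)*8=16 best=153, l++
l=6 r=13: min(16,18)*7=112 best=153, l++
l=7 r=13: min(19,18)*6=108 best=153, r--
l=7 r=12: min(19,13)*5=65 best=153, r--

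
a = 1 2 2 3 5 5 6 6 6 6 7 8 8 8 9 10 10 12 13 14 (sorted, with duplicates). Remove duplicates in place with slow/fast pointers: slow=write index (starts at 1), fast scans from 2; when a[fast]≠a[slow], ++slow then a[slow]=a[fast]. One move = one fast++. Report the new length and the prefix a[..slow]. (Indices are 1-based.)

slow=1 fast=2: a[fast]=2≠a[slow]=1 write a[2]=2, slow++,fast++
slow=2 fast=3: a[fast]=2=a[slow] dup, fast++
slow=2 fast=4: a[fast]=3≠a[slow]=2 write a[3]=3, slow++,fast++
slow=3 fast=5: a[fast]=5≠a[slow]=3 write a[4]=5, slow++,fast++
slow=4 fast=6: a[fast]=5=a[slow] dup, fast++
slow=4 fast=7: a[fast]=6≠a[slow]=5 write a[5]=6, slow++,fast++
slow=5 fast=8: a[fast]=6=a[slow] dup, fast++
slow=5 fast=9: a[fast]=6=a[slow] dup, fast++
slow=5 fast=10: a[fast]=6=a[slow] dup, fast++
slow=5 fast=11: a[fast]=7≠a[slow]=6 write a[6]=7, slow++,fast++
slow=6 fast=12: a[fast]=8≠a[slow]=7 write a[7]=8, slow++,fast++
slow=7 fast=13: a[fast]=8=a[slow] dup, fast++
slow=7 fast=14: a[fast]=8=a[slow] dup, fast++
slow=7 fast=15: a[fast]=9≠a[slow]=8 write a[8]=9, slow++,fast++
slow=8 fast=16: a[fast]=10≠a[slow]=9 write a[9]=10, slow++,fast++
slow=9 fast=17: a[fast]=10=a[slow] dup, fast++
slow=9 fast=18: a[fast]=12≠a[slow]=10 write a[10]=12, slow++,fast++
slow=10 fast=19: a[fast]=13≠a[slow]=12 write a[11]=13, slow++,fast++
slow=11 fast=20: a[fast]=14≠a[slow]=13 write a[12]=14, slow++,fast++

length 12; prefix = [1, 2, 3, 5, 6, 7, 8, 9, 10, 12, 13, 14]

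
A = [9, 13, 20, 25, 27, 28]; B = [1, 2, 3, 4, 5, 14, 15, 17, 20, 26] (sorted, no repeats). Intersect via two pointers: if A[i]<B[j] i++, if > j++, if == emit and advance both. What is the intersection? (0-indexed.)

i=0 j=0: 9>1, j++
i=0 j=1: 9>2, j++
i=0 j=2: 9>3, j++
i=0 j=3: 9>4, j++
i=0 j=4: 9>5, j++
i=0 j=5: 9<14, i++
i=1 j=5: 13<14, i++
i=2 j=5: 20>14, j++
i=2 j=6: 20>15, j++
i=2 j=7: 20>17, j++
i=2 j=8: 20==20 emit, i++,j++
i=3 j=9: 25<26, i++
i=4 j=9: 27>26, j++

intersection = [20]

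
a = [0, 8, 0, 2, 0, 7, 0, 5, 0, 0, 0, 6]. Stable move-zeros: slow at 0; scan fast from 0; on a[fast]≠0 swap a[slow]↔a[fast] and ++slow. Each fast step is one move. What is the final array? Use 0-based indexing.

(s=0,f=0) a[fast]=0 → fast++
(s=0,f=1) a[fast]=8≠0 swap→a[0]=8 → slow++,fast++
(s=1,f=2) a[fast]=0 → fast++
(s=1,f=3) a[fast]=2≠0 swap→a[1]=2 → slow++,fast++
(s=2,f=4) a[fast]=0 → fast++
(s=2,f=5) a[fast]=7≠0 swap→a[2]=7 → slow++,fast++
(s=3,f=6) a[fast]=0 → fast++
(s=3,f=7) a[fast]=5≠0 swap→a[3]=5 → slow++,fast++
(s=4,f=8) a[fast]=0 → fast++
(s=4,f=9) a[fast]=0 → fast++
(s=4,f=10) a[fast]=0 → fast++
(s=4,f=11) a[fast]=6≠0 swap→a[4]=6 → slow++,fast++

[8, 2, 7, 5, 6, 0, 0, 0, 0, 0, 0, 0]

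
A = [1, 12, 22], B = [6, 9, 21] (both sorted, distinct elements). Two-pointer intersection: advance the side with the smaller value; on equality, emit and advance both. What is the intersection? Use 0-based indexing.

intersection = []

i=0 j=0: 1<6, i++
i=1 j=0: 12>6, j++
i=1 j=1: 12>9, j++
i=1 j=2: 12<21, i++
i=2 j=2: 22>21, j++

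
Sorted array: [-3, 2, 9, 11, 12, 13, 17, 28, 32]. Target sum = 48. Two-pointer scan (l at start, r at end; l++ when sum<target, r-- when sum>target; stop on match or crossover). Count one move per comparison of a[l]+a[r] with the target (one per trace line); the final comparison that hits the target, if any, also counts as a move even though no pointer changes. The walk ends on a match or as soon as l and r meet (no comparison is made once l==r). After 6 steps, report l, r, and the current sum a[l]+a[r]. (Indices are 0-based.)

l=0 r=8: -3+32=29 <48, l++
l=1 r=8: 2+32=34 <48, l++
l=2 r=8: 9+32=41 <48, l++
l=3 r=8: 11+32=43 <48, l++
l=4 r=8: 12+32=44 <48, l++
l=5 r=8: 13+32=45 <48, l++

l=6, r=8, sum=49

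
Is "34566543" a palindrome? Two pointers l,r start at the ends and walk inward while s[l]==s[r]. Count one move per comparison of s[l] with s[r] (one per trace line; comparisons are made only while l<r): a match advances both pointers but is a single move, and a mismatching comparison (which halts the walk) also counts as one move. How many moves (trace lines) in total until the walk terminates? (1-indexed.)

4 moves

l=1 r=8: '3'=='3', l++,r--
l=2 r=7: '4'=='4', l++,r--
l=3 r=6: '5'=='5', l++,r--
l=4 r=5: '6'=='6', l++,r--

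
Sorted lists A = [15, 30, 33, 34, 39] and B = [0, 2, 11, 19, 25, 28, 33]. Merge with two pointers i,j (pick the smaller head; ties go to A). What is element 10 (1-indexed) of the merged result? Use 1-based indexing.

[i=1,j=1] A[i]=15>B[j]=0 take 0 → j++
[i=1,j=2] A[i]=15>B[j]=2 take 2 → j++
[i=1,j=3] A[i]=15>B[j]=11 take 11 → j++
[i=1,j=4] A[i]=15<=B[j]=19 take 15 → i++
[i=2,j=4] A[i]=30>B[j]=19 take 19 → j++
[i=2,j=5] A[i]=30>B[j]=25 take 25 → j++
[i=2,j=6] A[i]=30>B[j]=28 take 28 → j++
[i=2,j=7] A[i]=30<=B[j]=33 take 30 → i++
[i=3,j=7] A[i]=33<=B[j]=33 take 33 → i++
[i=4,j=7] A[i]=34>B[j]=33 take 33 → j++
[i=4,j=8] B done, take A[i]=34 → i++
[i=5,j=8] B done, take A[i]=39 → i++

merged[10] = 33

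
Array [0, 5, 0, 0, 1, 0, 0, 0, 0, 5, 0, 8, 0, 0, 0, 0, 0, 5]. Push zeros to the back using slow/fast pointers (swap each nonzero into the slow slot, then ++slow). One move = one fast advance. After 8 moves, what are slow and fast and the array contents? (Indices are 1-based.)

slow=3, fast=9, a=[5, 1, 0, 0, 0, 0, 0, 0, 0, 5, 0, 8, 0, 0, 0, 0, 0, 5]

(s=1,f=1) a[fast]=0 → fast++
(s=1,f=2) a[fast]=5≠0 swap→a[1]=5 → slow++,fast++
(s=2,f=3) a[fast]=0 → fast++
(s=2,f=4) a[fast]=0 → fast++
(s=2,f=5) a[fast]=1≠0 swap→a[2]=1 → slow++,fast++
(s=3,f=6) a[fast]=0 → fast++
(s=3,f=7) a[fast]=0 → fast++
(s=3,f=8) a[fast]=0 → fast++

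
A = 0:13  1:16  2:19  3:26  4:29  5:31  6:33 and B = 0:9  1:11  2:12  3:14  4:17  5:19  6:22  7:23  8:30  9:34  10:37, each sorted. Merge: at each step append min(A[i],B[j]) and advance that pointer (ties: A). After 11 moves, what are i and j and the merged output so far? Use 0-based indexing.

i=0 j=0: A[i]=13>B[j]=9 take 9, j++
i=0 j=1: A[i]=13>B[j]=11 take 11, j++
i=0 j=2: A[i]=13>B[j]=12 take 12, j++
i=0 j=3: A[i]=13<=B[j]=14 take 13, i++
i=1 j=3: A[i]=16>B[j]=14 take 14, j++
i=1 j=4: A[i]=16<=B[j]=17 take 16, i++
i=2 j=4: A[i]=19>B[j]=17 take 17, j++
i=2 j=5: A[i]=19<=B[j]=19 take 19, i++
i=3 j=5: A[i]=26>B[j]=19 take 19, j++
i=3 j=6: A[i]=26>B[j]=22 take 22, j++
i=3 j=7: A[i]=26>B[j]=23 take 23, j++

i=3, j=8, merged so far=[9, 11, 12, 13, 14, 16, 17, 19, 19, 22, 23]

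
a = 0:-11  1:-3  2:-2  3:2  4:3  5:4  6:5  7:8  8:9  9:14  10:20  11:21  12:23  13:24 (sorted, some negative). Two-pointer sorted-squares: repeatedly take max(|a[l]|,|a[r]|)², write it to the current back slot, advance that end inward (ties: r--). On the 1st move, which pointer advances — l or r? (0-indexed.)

r

l=0 r=13: |-11|<=|24| out[13]=576, r--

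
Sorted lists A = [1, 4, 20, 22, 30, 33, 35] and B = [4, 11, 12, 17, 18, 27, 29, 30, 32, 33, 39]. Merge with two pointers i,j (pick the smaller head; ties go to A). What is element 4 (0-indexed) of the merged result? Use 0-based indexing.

[i=0,j=0] A[i]=1<=B[j]=4 take 1 → i++
[i=1,j=0] A[i]=4<=B[j]=4 take 4 → i++
[i=2,j=0] A[i]=20>B[j]=4 take 4 → j++
[i=2,j=1] A[i]=20>B[j]=11 take 11 → j++
[i=2,j=2] A[i]=20>B[j]=12 take 12 → j++
[i=2,j=3] A[i]=20>B[j]=17 take 17 → j++
[i=2,j=4] A[i]=20>B[j]=18 take 18 → j++
[i=2,j=5] A[i]=20<=B[j]=27 take 20 → i++
[i=3,j=5] A[i]=22<=B[j]=27 take 22 → i++
[i=4,j=5] A[i]=30>B[j]=27 take 27 → j++
[i=4,j=6] A[i]=30>B[j]=29 take 29 → j++
[i=4,j=7] A[i]=30<=B[j]=30 take 30 → i++
[i=5,j=7] A[i]=33>B[j]=30 take 30 → j++
[i=5,j=8] A[i]=33>B[j]=32 take 32 → j++
[i=5,j=9] A[i]=33<=B[j]=33 take 33 → i++
[i=6,j=9] A[i]=35>B[j]=33 take 33 → j++
[i=6,j=10] A[i]=35<=B[j]=39 take 35 → i++
[i=7,j=10] A done, take B[j]=39 → j++

merged[4] = 12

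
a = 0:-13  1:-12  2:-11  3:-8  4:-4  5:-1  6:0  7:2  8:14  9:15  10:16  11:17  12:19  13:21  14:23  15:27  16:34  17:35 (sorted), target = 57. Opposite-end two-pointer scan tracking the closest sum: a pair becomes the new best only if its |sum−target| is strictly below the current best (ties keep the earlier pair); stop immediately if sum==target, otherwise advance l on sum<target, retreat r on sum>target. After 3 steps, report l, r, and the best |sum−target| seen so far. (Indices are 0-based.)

l=0 r=17: -13+35=22 d=35 *, l++
l=1 r=17: -12+35=23 d=34 *, l++
l=2 r=17: -11+35=24 d=33 *, l++

l=3, r=17, best |Δ|=33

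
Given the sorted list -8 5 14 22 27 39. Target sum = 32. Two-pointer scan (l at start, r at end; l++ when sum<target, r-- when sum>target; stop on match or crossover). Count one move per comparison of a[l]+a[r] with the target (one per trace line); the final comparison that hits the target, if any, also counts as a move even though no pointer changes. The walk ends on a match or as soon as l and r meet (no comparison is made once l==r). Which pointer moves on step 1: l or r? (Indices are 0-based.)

l

[0,5] -8+39=31 <32 → l++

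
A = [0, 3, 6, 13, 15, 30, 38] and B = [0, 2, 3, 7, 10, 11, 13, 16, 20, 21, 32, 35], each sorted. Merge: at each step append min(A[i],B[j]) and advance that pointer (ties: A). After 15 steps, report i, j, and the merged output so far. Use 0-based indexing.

i=5, j=10, merged so far=[0, 0, 2, 3, 3, 6, 7, 10, 11, 13, 13, 15, 16, 20, 21]

[i=0,j=0] A[i]=0<=B[j]=0 take 0 → i++
[i=1,j=0] A[i]=3>B[j]=0 take 0 → j++
[i=1,j=1] A[i]=3>B[j]=2 take 2 → j++
[i=1,j=2] A[i]=3<=B[j]=3 take 3 → i++
[i=2,j=2] A[i]=6>B[j]=3 take 3 → j++
[i=2,j=3] A[i]=6<=B[j]=7 take 6 → i++
[i=3,j=3] A[i]=13>B[j]=7 take 7 → j++
[i=3,j=4] A[i]=13>B[j]=10 take 10 → j++
[i=3,j=5] A[i]=13>B[j]=11 take 11 → j++
[i=3,j=6] A[i]=13<=B[j]=13 take 13 → i++
[i=4,j=6] A[i]=15>B[j]=13 take 13 → j++
[i=4,j=7] A[i]=15<=B[j]=16 take 15 → i++
[i=5,j=7] A[i]=30>B[j]=16 take 16 → j++
[i=5,j=8] A[i]=30>B[j]=20 take 20 → j++
[i=5,j=9] A[i]=30>B[j]=21 take 21 → j++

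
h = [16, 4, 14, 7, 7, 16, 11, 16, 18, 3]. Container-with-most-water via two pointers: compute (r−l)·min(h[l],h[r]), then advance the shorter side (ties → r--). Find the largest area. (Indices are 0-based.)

max area = 128

l=0 r=9: min(16,3)*9=27 best=27 *, r--
l=0 r=8: min(16,18)*8=128 best=128 *, l++
l=1 r=8: min(4,18)*7=28 best=128, l++
l=2 r=8: min(14,18)*6=84 best=128, l++
l=3 r=8: min(7,18)*5=35 best=128, l++
l=4 r=8: min(7,18)*4=28 best=128, l++
l=5 r=8: min(16,18)*3=48 best=128, l++
l=6 r=8: min(11,18)*2=22 best=128, l++
l=7 r=8: min(16,18)*1=16 best=128, l++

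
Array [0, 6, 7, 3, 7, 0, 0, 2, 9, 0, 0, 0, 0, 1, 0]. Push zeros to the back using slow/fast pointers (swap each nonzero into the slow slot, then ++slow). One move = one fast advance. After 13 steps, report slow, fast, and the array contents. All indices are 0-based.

slow=6, fast=13, a=[6, 7, 3, 7, 2, 9, 0, 0, 0, 0, 0, 0, 0, 1, 0]

slow=0 fast=0: a[fast]=0, fast++
slow=0 fast=1: a[fast]=6≠0 swap→a[0]=6, slow++,fast++
slow=1 fast=2: a[fast]=7≠0 swap→a[1]=7, slow++,fast++
slow=2 fast=3: a[fast]=3≠0 swap→a[2]=3, slow++,fast++
slow=3 fast=4: a[fast]=7≠0 swap→a[3]=7, slow++,fast++
slow=4 fast=5: a[fast]=0, fast++
slow=4 fast=6: a[fast]=0, fast++
slow=4 fast=7: a[fast]=2≠0 swap→a[4]=2, slow++,fast++
slow=5 fast=8: a[fast]=9≠0 swap→a[5]=9, slow++,fast++
slow=6 fast=9: a[fast]=0, fast++
slow=6 fast=10: a[fast]=0, fast++
slow=6 fast=11: a[fast]=0, fast++
slow=6 fast=12: a[fast]=0, fast++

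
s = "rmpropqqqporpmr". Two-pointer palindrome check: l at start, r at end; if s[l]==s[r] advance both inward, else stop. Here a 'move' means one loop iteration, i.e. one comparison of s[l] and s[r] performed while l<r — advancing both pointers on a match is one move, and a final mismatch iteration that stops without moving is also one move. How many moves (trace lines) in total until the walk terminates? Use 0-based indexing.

l=0 r=14: 'r'=='r', l++,r--
l=1 r=13: 'm'=='m', l++,r--
l=2 r=12: 'p'=='p', l++,r--
l=3 r=11: 'r'=='r', l++,r--
l=4 r=10: 'o'=='o', l++,r--
l=5 r=9: 'p'=='p', l++,r--
l=6 r=8: 'q'=='q', l++,r--

7 moves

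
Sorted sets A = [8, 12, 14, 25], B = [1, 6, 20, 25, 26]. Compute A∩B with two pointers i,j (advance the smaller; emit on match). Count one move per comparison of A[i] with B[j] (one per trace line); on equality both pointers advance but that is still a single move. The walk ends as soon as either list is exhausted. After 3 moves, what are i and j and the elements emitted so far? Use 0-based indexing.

[i=0,j=0] 8>1 → j++
[i=0,j=1] 8>6 → j++
[i=0,j=2] 8<20 → i++

i=1, j=2, emitted=[]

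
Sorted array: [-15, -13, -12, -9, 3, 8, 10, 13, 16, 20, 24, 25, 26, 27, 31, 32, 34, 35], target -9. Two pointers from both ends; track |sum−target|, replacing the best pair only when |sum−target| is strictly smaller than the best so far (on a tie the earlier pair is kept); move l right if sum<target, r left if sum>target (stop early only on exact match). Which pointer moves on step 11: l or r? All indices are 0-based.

[0,17] -15+35=20 d=29 * → r--
[0,16] -15+34=19 d=28 * → r--
[0,15] -15+32=17 d=26 * → r--
[0,14] -15+31=16 d=25 * → r--
[0,13] -15+27=12 d=21 * → r--
[0,12] -15+26=11 d=20 * → r--
[0,11] -15+25=10 d=19 * → r--
[0,10] -15+24=9 d=18 * → r--
[0,9] -15+20=5 d=14 * → r--
[0,8] -15+16=1 d=10 * → r--
[0,7] -15+13=-2 d=7 * → r--

r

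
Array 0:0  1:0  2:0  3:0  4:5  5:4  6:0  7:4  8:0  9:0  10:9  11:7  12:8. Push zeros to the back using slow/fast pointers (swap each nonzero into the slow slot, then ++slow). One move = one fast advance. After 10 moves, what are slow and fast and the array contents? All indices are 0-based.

slow=3, fast=10, a=[5, 4, 4, 0, 0, 0, 0, 0, 0, 0, 9, 7, 8]

slow=0 fast=0: a[fast]=0, fast++
slow=0 fast=1: a[fast]=0, fast++
slow=0 fast=2: a[fast]=0, fast++
slow=0 fast=3: a[fast]=0, fast++
slow=0 fast=4: a[fast]=5≠0 swap→a[0]=5, slow++,fast++
slow=1 fast=5: a[fast]=4≠0 swap→a[1]=4, slow++,fast++
slow=2 fast=6: a[fast]=0, fast++
slow=2 fast=7: a[fast]=4≠0 swap→a[2]=4, slow++,fast++
slow=3 fast=8: a[fast]=0, fast++
slow=3 fast=9: a[fast]=0, fast++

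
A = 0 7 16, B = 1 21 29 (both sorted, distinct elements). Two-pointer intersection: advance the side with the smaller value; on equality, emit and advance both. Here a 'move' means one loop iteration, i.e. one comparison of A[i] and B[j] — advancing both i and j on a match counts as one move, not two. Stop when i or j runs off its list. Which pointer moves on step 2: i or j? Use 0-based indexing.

[i=0,j=0] 0<1 → i++
[i=1,j=0] 7>1 → j++

j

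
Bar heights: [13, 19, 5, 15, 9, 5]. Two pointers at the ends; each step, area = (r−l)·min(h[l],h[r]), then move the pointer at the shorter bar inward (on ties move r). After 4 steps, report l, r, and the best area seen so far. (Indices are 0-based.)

l=0 r=5: min(13,5)*5=25 best=25 *, r--
l=0 r=4: min(13,9)*4=36 best=36 *, r--
l=0 r=3: min(13,15)*3=39 best=39 *, l++
l=1 r=3: min(19,15)*2=30 best=39, r--

l=1, r=2, best area=39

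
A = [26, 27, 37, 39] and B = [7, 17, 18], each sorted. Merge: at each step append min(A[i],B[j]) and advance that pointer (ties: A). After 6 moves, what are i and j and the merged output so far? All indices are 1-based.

[i=1,j=1] A[i]=26>B[j]=7 take 7 → j++
[i=1,j=2] A[i]=26>B[j]=17 take 17 → j++
[i=1,j=3] A[i]=26>B[j]=18 take 18 → j++
[i=1,j=4] B done, take A[i]=26 → i++
[i=2,j=4] B done, take A[i]=27 → i++
[i=3,j=4] B done, take A[i]=37 → i++

i=4, j=4, merged so far=[7, 17, 18, 26, 27, 37]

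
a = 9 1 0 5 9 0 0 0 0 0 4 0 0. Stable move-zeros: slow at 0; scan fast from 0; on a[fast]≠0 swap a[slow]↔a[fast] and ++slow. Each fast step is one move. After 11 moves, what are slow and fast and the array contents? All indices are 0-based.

slow=5, fast=11, a=[9, 1, 5, 9, 4, 0, 0, 0, 0, 0, 0, 0, 0]

slow=0 fast=0: a[fast]=9≠0 swap→a[0]=9, slow++,fast++
slow=1 fast=1: a[fast]=1≠0 swap→a[1]=1, slow++,fast++
slow=2 fast=2: a[fast]=0, fast++
slow=2 fast=3: a[fast]=5≠0 swap→a[2]=5, slow++,fast++
slow=3 fast=4: a[fast]=9≠0 swap→a[3]=9, slow++,fast++
slow=4 fast=5: a[fast]=0, fast++
slow=4 fast=6: a[fast]=0, fast++
slow=4 fast=7: a[fast]=0, fast++
slow=4 fast=8: a[fast]=0, fast++
slow=4 fast=9: a[fast]=0, fast++
slow=4 fast=10: a[fast]=4≠0 swap→a[4]=4, slow++,fast++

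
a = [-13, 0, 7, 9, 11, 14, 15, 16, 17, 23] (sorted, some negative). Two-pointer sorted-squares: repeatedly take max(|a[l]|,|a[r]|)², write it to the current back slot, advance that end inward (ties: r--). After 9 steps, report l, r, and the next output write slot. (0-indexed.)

[0,9] |-13|<=|23| out[9]=529 → r--
[0,8] |-13|<=|17| out[8]=289 → r--
[0,7] |-13|<=|16| out[7]=256 → r--
[0,6] |-13|<=|15| out[6]=225 → r--
[0,5] |-13|<=|14| out[5]=196 → r--
[0,4] |-13|>|11| out[4]=169 → l++
[1,4] |0|<=|11| out[3]=121 → r--
[1,3] |0|<=|9| out[2]=81 → r--
[1,2] |0|<=|7| out[1]=49 → r--

l=1, r=1, next write slot=0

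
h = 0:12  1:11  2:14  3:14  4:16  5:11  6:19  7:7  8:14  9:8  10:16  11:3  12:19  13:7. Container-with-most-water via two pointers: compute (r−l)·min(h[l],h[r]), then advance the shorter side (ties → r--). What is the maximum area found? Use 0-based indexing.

max area = 144

[0,13] min(12,7)*13=91 best=91 * → r--
[0,12] min(12,19)*12=144 best=144 * → l++
[1,12] min(11,19)*11=121 best=144 → l++
[2,12] min(14,19)*10=140 best=144 → l++
[3,12] min(14,19)*9=126 best=144 → l++
[4,12] min(16,19)*8=128 best=144 → l++
[5,12] min(11,19)*7=77 best=144 → l++
[6,12] min(19,19)*6=114 best=144 → r--
[6,11] min(19,3)*5=15 best=144 → r--
[6,10] min(19,16)*4=64 best=144 → r--
[6,9] min(19,8)*3=24 best=144 → r--
[6,8] min(19,14)*2=28 best=144 → r--
[6,7] min(19,7)*1=7 best=144 → r--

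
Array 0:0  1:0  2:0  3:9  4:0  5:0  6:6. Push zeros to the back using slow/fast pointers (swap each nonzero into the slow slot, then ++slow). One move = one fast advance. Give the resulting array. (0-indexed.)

[9, 6, 0, 0, 0, 0, 0]

(s=0,f=0) a[fast]=0 → fast++
(s=0,f=1) a[fast]=0 → fast++
(s=0,f=2) a[fast]=0 → fast++
(s=0,f=3) a[fast]=9≠0 swap→a[0]=9 → slow++,fast++
(s=1,f=4) a[fast]=0 → fast++
(s=1,f=5) a[fast]=0 → fast++
(s=1,f=6) a[fast]=6≠0 swap→a[1]=6 → slow++,fast++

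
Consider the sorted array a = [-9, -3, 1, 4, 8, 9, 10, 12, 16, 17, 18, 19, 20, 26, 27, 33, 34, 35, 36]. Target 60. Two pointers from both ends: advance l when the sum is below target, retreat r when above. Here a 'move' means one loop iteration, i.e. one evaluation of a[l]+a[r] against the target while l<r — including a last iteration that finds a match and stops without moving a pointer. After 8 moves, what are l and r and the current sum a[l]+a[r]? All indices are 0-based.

[0,18] -9+36=27 <60 → l++
[1,18] -3+36=33 <60 → l++
[2,18] 1+36=37 <60 → l++
[3,18] 4+36=40 <60 → l++
[4,18] 8+36=44 <60 → l++
[5,18] 9+36=45 <60 → l++
[6,18] 10+36=46 <60 → l++
[7,18] 12+36=48 <60 → l++

l=8, r=18, sum=52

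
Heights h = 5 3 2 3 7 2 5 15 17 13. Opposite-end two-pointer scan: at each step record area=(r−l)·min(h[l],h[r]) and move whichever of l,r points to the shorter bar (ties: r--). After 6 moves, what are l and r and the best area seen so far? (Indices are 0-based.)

l=6, r=9, best area=45

l=0 r=9: min(5,13)*9=45 best=45 *, l++
l=1 r=9: min(3,13)*8=24 best=45, l++
l=2 r=9: min(2,13)*7=14 best=45, l++
l=3 r=9: min(3,13)*6=18 best=45, l++
l=4 r=9: min(7,13)*5=35 best=45, l++
l=5 r=9: min(2,13)*4=8 best=45, l++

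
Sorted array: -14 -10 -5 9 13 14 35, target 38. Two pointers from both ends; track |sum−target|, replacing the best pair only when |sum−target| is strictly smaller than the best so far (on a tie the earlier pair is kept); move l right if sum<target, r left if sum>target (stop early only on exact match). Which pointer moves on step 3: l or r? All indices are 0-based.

[0,6] -14+35=21 d=17 * → l++
[1,6] -10+35=25 d=13 * → l++
[2,6] -5+35=30 d=8 * → l++

l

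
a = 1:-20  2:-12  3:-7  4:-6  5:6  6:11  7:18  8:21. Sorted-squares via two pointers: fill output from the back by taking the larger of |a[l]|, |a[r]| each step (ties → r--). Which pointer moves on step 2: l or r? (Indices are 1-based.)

l

l=1 r=8: |-20|<=|21| out[8]=441, r--
l=1 r=7: |-20|>|18| out[7]=400, l++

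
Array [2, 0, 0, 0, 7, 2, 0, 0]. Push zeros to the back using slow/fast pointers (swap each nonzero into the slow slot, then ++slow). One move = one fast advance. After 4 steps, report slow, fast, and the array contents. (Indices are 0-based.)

(s=0,f=0) a[fast]=2≠0 swap→a[0]=2 → slow++,fast++
(s=1,f=1) a[fast]=0 → fast++
(s=1,f=2) a[fast]=0 → fast++
(s=1,f=3) a[fast]=0 → fast++

slow=1, fast=4, a=[2, 0, 0, 0, 7, 2, 0, 0]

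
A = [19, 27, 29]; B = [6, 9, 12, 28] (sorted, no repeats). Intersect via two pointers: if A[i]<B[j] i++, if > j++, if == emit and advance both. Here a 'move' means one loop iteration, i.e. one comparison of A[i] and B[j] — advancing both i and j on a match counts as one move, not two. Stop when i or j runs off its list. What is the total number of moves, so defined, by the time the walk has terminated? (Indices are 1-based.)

6 moves

[i=1,j=1] 19>6 → j++
[i=1,j=2] 19>9 → j++
[i=1,j=3] 19>12 → j++
[i=1,j=4] 19<28 → i++
[i=2,j=4] 27<28 → i++
[i=3,j=4] 29>28 → j++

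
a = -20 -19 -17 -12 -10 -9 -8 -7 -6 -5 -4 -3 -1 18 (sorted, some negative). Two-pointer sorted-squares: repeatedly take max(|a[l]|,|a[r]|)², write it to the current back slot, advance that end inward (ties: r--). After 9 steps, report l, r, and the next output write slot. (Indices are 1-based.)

l=9, r=13, next write slot=5

[1,14] |-20|>|18| out[14]=400 → l++
[2,14] |-19|>|18| out[13]=361 → l++
[3,14] |-17|<=|18| out[12]=324 → r--
[3,13] |-17|>|-1| out[11]=289 → l++
[4,13] |-12|>|-1| out[10]=144 → l++
[5,13] |-10|>|-1| out[9]=100 → l++
[6,13] |-9|>|-1| out[8]=81 → l++
[7,13] |-8|>|-1| out[7]=64 → l++
[8,13] |-7|>|-1| out[6]=49 → l++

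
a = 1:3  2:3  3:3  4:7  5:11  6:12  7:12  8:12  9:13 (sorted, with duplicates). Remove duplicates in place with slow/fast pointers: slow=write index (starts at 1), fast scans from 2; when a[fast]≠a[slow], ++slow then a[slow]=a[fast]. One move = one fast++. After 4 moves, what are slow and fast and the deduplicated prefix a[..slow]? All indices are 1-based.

slow=3, fast=6, prefix=[3, 7, 11]

slow=1 fast=2: a[fast]=3=a[slow] dup, fast++
slow=1 fast=3: a[fast]=3=a[slow] dup, fast++
slow=1 fast=4: a[fast]=7≠a[slow]=3 write a[2]=7, slow++,fast++
slow=2 fast=5: a[fast]=11≠a[slow]=7 write a[3]=11, slow++,fast++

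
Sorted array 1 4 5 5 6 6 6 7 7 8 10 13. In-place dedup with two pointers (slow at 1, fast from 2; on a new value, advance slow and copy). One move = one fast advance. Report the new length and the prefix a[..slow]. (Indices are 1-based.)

slow=1 fast=2: a[fast]=4≠a[slow]=1 write a[2]=4, slow++,fast++
slow=2 fast=3: a[fast]=5≠a[slow]=4 write a[3]=5, slow++,fast++
slow=3 fast=4: a[fast]=5=a[slow] dup, fast++
slow=3 fast=5: a[fast]=6≠a[slow]=5 write a[4]=6, slow++,fast++
slow=4 fast=6: a[fast]=6=a[slow] dup, fast++
slow=4 fast=7: a[fast]=6=a[slow] dup, fast++
slow=4 fast=8: a[fast]=7≠a[slow]=6 write a[5]=7, slow++,fast++
slow=5 fast=9: a[fast]=7=a[slow] dup, fast++
slow=5 fast=10: a[fast]=8≠a[slow]=7 write a[6]=8, slow++,fast++
slow=6 fast=11: a[fast]=10≠a[slow]=8 write a[7]=10, slow++,fast++
slow=7 fast=12: a[fast]=13≠a[slow]=10 write a[8]=13, slow++,fast++

length 8; prefix = [1, 4, 5, 6, 7, 8, 10, 13]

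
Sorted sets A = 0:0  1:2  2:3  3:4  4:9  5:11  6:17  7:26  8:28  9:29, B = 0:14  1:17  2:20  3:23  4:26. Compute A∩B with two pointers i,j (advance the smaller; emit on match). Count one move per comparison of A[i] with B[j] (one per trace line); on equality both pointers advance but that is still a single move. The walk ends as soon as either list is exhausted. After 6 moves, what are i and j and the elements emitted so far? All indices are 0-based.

i=6, j=0, emitted=[]

i=0 j=0: 0<14, i++
i=1 j=0: 2<14, i++
i=2 j=0: 3<14, i++
i=3 j=0: 4<14, i++
i=4 j=0: 9<14, i++
i=5 j=0: 11<14, i++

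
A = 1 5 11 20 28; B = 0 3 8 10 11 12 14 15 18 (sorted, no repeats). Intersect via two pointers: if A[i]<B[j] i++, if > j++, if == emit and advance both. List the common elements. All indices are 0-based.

intersection = [11]

i=0 j=0: 1>0, j++
i=0 j=1: 1<3, i++
i=1 j=1: 5>3, j++
i=1 j=2: 5<8, i++
i=2 j=2: 11>8, j++
i=2 j=3: 11>10, j++
i=2 j=4: 11==11 emit, i++,j++
i=3 j=5: 20>12, j++
i=3 j=6: 20>14, j++
i=3 j=7: 20>15, j++
i=3 j=8: 20>18, j++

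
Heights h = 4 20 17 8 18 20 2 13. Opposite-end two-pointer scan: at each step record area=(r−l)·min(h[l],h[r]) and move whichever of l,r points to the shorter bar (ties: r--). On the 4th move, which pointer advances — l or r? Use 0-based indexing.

r

l=0 r=7: min(4,13)*7=28 best=28 *, l++
l=1 r=7: min(20,13)*6=78 best=78 *, r--
l=1 r=6: min(20,2)*5=10 best=78, r--
l=1 r=5: min(20,20)*4=80 best=80 *, r--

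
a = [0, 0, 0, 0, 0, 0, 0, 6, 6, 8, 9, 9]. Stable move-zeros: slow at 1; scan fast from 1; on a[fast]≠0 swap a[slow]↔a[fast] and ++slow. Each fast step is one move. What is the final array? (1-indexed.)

(s=1,f=1) a[fast]=0 → fast++
(s=1,f=2) a[fast]=0 → fast++
(s=1,f=3) a[fast]=0 → fast++
(s=1,f=4) a[fast]=0 → fast++
(s=1,f=5) a[fast]=0 → fast++
(s=1,f=6) a[fast]=0 → fast++
(s=1,f=7) a[fast]=0 → fast++
(s=1,f=8) a[fast]=6≠0 swap→a[1]=6 → slow++,fast++
(s=2,f=9) a[fast]=6≠0 swap→a[2]=6 → slow++,fast++
(s=3,f=10) a[fast]=8≠0 swap→a[3]=8 → slow++,fast++
(s=4,f=11) a[fast]=9≠0 swap→a[4]=9 → slow++,fast++
(s=5,f=12) a[fast]=9≠0 swap→a[5]=9 → slow++,fast++

[6, 6, 8, 9, 9, 0, 0, 0, 0, 0, 0, 0]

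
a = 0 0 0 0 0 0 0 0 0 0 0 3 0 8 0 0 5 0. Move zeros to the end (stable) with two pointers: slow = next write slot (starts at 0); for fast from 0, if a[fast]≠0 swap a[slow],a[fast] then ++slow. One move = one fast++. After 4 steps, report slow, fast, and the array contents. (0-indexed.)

slow=0, fast=4, a=[0, 0, 0, 0, 0, 0, 0, 0, 0, 0, 0, 3, 0, 8, 0, 0, 5, 0]

slow=0 fast=0: a[fast]=0, fast++
slow=0 fast=1: a[fast]=0, fast++
slow=0 fast=2: a[fast]=0, fast++
slow=0 fast=3: a[fast]=0, fast++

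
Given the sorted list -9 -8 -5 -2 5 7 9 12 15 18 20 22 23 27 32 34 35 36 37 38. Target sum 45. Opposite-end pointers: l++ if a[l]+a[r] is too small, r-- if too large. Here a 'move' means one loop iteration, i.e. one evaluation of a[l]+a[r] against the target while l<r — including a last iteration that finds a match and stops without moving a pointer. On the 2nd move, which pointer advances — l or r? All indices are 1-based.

[1,20] -9+38=29 <45 → l++
[2,20] -8+38=30 <45 → l++

l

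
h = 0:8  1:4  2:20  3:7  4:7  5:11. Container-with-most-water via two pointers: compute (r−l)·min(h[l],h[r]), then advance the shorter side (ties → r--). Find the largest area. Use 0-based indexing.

l=0 r=5: min(8,11)*5=40 best=40 *, l++
l=1 r=5: min(4,11)*4=16 best=40, l++
l=2 r=5: min(20,11)*3=33 best=40, r--
l=2 r=4: min(20,7)*2=14 best=40, r--
l=2 r=3: min(20,7)*1=7 best=40, r--

max area = 40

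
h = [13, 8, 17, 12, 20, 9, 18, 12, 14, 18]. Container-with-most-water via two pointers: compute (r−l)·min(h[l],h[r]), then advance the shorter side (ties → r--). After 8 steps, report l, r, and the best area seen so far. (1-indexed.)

l=5, r=6, best area=119

l=1 r=10: min(13,18)*9=117 best=117 *, l++
l=2 r=10: min(8,18)*8=64 best=117, l++
l=3 r=10: min(17,18)*7=119 best=119 *, l++
l=4 r=10: min(12,18)*6=72 best=119, l++
l=5 r=10: min(20,18)*5=90 best=119, r--
l=5 r=9: min(20,14)*4=56 best=119, r--
l=5 r=8: min(20,12)*3=36 best=119, r--
l=5 r=7: min(20,18)*2=36 best=119, r--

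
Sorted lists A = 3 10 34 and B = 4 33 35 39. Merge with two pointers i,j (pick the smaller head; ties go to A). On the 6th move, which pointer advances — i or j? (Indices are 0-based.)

i=0 j=0: A[i]=3<=B[j]=4 take 3, i++
i=1 j=0: A[i]=10>B[j]=4 take 4, j++
i=1 j=1: A[i]=10<=B[j]=33 take 10, i++
i=2 j=1: A[i]=34>B[j]=33 take 33, j++
i=2 j=2: A[i]=34<=B[j]=35 take 34, i++
i=3 j=2: A done, take B[j]=35, j++

j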